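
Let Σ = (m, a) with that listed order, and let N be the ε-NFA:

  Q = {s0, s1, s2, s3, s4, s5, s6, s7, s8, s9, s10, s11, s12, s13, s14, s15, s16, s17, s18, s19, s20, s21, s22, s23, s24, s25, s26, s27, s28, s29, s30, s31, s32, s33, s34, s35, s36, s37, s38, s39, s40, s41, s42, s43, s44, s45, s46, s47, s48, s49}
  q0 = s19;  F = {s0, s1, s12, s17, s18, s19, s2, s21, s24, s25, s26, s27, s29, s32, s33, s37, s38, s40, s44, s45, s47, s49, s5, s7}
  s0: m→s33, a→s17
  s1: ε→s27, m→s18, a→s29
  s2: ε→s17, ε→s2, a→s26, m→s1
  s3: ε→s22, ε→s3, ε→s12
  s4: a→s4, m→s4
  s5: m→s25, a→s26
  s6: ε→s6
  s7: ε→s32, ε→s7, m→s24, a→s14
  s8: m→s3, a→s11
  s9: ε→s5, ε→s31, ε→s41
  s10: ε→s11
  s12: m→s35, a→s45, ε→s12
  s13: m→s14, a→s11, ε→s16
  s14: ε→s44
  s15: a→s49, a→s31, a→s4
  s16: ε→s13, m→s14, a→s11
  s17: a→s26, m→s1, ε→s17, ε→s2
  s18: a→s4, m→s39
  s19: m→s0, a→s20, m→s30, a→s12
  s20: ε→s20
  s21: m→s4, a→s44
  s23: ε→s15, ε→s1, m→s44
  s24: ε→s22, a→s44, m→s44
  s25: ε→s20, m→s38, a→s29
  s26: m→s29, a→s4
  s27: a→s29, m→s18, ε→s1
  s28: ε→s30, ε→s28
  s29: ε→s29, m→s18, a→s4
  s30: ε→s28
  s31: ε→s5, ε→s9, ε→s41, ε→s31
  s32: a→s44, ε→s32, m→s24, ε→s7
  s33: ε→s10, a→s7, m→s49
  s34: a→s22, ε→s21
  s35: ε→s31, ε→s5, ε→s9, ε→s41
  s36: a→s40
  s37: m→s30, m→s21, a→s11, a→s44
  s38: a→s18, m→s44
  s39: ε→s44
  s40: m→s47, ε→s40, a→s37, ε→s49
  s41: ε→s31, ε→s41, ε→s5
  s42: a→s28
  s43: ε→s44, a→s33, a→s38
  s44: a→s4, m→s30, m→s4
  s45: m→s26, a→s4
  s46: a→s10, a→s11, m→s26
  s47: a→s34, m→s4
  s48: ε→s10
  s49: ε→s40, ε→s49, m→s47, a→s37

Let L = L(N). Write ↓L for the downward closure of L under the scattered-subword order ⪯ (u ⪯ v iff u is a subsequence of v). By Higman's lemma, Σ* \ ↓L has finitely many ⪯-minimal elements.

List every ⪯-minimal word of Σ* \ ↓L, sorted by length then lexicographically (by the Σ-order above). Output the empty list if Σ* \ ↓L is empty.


Antichain: [aaa, mmmmm, mmaam, mamma, ammmma].

|Q|=50, |F|=24, |δ|=124 (51 ε).
min D↑ (21 st, q0=0, F={12}): 0:m→1,a→2 1:m→3,a→4 2:m→5,a→6 3:m→7,a→8 4:m→9,a→10 5:m→11,a→10 6:m→10,a→12 7:m→13,a→14 8:m→15,a→16 9:m→17,a→18 10:m→18,a→12 11:m→19,a→18 12:m→12,a→12 13:m→12,a→20 14:m→20,a→16 15:m→16,a→16 16:m→12,a→12 17:m→16,a→12 18:m→17,a→12 19:m→16,a→17 20:m→12,a→16 (ε-aug+det+¬).
'aaa': |S_i|=[38, 31, 12, 1] end={s4} — reject; 3/3 single-dels accept.
'mmmmm': run [38, 35, 26, 16, 9, 3] end={s28,s30,s4} ∉↓L; 5/5 del acc.
'mmaam': N↓-sim [38, 35, 26, 16, 7, 3] end={s28,s30,s4} ∉↓L; 5/5 deletions ∈↓L.
'mamma': N↓-sim [38, 35, 21, 12, 6, 1] end={s4} ∉↓L; 5/5 deletions ∈↓L.
'ammmma': |S_i|=[38, 31, 21, 10, 7, 5, 1] end={s4} rej; 6/6 deletions ∈↓L.
5 words, ⪯-incomp.


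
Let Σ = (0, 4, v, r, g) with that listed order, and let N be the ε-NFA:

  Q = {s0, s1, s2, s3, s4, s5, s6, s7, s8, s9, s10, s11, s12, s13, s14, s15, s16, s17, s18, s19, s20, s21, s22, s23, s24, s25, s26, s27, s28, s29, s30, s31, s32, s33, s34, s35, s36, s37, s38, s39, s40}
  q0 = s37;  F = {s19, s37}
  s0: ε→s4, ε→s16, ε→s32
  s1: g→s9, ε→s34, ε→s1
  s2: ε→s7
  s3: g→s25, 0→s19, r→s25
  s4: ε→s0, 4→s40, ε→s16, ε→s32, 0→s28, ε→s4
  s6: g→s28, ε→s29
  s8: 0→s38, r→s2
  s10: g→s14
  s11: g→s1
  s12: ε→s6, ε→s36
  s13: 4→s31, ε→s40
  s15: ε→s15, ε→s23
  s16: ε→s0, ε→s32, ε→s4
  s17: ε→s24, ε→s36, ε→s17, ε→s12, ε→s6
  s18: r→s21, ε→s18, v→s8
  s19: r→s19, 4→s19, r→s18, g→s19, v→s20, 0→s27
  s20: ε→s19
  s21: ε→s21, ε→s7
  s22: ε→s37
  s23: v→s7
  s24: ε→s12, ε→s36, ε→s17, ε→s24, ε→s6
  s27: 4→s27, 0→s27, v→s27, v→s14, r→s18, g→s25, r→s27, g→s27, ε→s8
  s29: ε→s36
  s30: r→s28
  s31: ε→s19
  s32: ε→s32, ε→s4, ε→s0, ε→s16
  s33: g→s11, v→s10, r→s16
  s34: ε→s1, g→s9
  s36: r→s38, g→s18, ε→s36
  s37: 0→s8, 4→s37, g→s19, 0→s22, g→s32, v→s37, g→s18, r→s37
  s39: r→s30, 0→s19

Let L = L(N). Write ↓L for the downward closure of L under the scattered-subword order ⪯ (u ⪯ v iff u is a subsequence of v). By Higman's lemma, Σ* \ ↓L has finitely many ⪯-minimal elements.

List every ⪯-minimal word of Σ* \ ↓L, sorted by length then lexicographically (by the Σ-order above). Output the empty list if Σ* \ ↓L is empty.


Antichain: [g0].

|Q|=41, |F|=2, |δ|=89 (43 ε).
min D↑ (3 st, q0=0, F={2}): 0:0→0,4→0,v→0,r→0,g→1 1:0→2,4→1,v→1,r→1,g→1 2:0→2,4→2,v→2,r→2,g→2 [Hopcroft].
'g0': run [19, 17, 10] end={s14,s18,s2,s21,s25,s27,s28,s38,s7,s8} — reject; 2/2 single-dels accept.
1 minimals (antichain).


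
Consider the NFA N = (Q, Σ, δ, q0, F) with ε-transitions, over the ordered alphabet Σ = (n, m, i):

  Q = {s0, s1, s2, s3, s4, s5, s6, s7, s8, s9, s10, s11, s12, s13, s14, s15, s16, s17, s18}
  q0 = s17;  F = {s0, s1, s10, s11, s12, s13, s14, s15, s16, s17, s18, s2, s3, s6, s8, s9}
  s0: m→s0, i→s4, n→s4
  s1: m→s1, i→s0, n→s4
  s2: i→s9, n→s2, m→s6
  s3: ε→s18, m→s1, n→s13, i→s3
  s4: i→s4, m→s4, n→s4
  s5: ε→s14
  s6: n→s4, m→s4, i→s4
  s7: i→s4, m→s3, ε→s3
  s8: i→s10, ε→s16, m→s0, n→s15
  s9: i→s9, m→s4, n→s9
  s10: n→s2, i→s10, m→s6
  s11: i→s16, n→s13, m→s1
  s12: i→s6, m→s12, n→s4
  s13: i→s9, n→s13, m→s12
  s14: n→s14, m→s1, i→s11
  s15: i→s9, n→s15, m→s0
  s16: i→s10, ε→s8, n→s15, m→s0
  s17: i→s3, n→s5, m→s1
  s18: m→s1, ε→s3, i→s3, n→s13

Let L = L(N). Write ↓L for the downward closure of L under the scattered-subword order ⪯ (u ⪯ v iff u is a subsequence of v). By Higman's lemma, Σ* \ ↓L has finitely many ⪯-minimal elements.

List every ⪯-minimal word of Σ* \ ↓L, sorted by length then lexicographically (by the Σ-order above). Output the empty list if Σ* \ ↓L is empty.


|Q|=19, |F|=16, |δ|=59 (6 ε).
min D↑ (15 st, q0=0, F={5}): 0:n→1,m→2,i→3 1:n→1,m→2,i→4 2:n→5,m→2,i→6 3:n→7,m→2,i→3 4:n→7,m→2,i→8 5:n→5,m→5,i→5 6:n→5,m→6,i→5 7:n→7,m→9,i→10 8:n→11,m→6,i→12 9:n→5,m→9,i→13 10:n→10,m→5,i→10 11:n→11,m→6,i→10 12:n→14,m→13,i→12 13:n→5,m→5,i→5 14:n→14,m→13,i→10 [Hopcroft].
'mn': run [18, 5, 1] end={s4} — reject; 2/2 deletions ∈↓L.
'mii': run [18, 5, 3, 1] end={s4} rej; 3/3 del acc.
'inim': N↓-sim [18, 15, 8, 3, 1] end={s4} rej; 4/4 del acc.
'niimi': |S_i|=[18, 15, 13, 9, 3, 1] end={s4} — reject; 5/5 deletions ∈↓L.
'niiimm': N↓-sim [18, 15, 13, 9, 5, 2, 1] end={s4} ∉↓L; 6/6 single-dels accept.
5 minimals (antichain).

min(Σ*\↓L) = [mn, mii, inim, niimi, niiimm].


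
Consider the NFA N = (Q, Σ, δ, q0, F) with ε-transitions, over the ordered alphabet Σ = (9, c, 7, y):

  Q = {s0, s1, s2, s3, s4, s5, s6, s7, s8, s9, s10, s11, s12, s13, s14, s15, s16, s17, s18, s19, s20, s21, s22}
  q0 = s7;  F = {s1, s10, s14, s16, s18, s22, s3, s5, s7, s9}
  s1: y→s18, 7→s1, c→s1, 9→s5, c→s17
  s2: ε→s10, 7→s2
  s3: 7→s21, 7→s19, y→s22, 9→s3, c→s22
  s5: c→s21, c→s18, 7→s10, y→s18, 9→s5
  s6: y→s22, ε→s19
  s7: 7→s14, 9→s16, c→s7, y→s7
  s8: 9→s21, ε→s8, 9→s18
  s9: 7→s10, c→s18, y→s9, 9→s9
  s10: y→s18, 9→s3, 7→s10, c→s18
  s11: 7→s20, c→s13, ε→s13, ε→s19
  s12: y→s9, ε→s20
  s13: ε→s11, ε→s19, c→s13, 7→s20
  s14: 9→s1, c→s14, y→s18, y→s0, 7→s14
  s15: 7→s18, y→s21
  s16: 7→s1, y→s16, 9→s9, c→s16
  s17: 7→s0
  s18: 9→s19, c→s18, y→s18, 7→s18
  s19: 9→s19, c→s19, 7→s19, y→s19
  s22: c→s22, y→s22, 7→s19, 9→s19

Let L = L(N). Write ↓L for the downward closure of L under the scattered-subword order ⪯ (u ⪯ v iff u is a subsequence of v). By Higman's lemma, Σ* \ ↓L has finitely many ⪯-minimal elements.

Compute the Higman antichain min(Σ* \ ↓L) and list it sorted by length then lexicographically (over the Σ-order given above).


|Q|=23, |F|=10, |δ|=68 (8 ε).
min D↑ (11 st, q0=0, F={8}): 0:9→1,c→0,7→2,y→0 1:9→3,c→1,7→4,y→1 2:9→4,c→2,7→2,y→5 3:9→3,c→5,7→6,y→3 4:9→7,c→4,7→4,y→5 5:9→8,c→5,7→5,y→5 6:9→9,c→5,7→6,y→5 7:9→7,c→5,7→6,y→5 8:9→8,c→8,7→8,y→8 9:9→9,c→10,7→8,y→10 10:9→8,c→10,7→8,y→10 [Hopcroft].
'7y9': |S_i|=[14, 11, 4, 1] end={s19} — reject; 3/3 single-dels accept.
'99c9': run [14, 12, 8, 4, 1] end={s19} rej; 4/4 single-dels accept.
'99797': |S_i|=[14, 12, 8, 6, 4, 2] end={s19,s21} — reject; 5/5 del acc.
3 words, ⪯-incomp.

A = [7y9, 99c9, 99797].


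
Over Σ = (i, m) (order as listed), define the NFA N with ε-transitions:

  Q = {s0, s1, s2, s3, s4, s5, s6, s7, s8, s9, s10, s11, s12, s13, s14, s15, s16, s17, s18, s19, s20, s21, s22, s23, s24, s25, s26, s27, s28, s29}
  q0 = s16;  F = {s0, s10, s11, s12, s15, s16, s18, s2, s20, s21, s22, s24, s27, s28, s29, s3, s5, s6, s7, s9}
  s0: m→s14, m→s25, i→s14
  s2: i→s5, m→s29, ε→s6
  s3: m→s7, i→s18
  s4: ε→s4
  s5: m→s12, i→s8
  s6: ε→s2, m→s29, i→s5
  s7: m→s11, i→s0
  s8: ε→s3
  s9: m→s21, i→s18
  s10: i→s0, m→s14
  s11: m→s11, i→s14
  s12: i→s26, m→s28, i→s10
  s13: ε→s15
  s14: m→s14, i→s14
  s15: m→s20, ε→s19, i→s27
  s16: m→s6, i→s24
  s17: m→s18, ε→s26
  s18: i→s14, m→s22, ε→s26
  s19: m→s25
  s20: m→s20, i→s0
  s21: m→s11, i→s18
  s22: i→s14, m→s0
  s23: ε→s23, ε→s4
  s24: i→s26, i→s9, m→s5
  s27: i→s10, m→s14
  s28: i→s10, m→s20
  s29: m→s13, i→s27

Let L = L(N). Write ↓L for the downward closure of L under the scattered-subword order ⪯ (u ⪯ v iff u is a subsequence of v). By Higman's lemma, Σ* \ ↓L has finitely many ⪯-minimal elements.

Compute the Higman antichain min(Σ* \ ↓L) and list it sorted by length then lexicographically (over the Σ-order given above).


|Q|=30, |F|=20, |δ|=57 (10 ε).
min D↑ (20 st, q0=0, F={12}): 0:i→1,m→2 1:i→3,m→4 2:i→4,m→5 3:i→6,m→7 4:i→8,m→9 5:i→10,m→11 6:i→12,m→13 7:i→6,m→14 8:i→6,m→15 9:i→16,m→17 10:i→16,m→12 11:i→10,m→18 12:i→12,m→12 13:i→12,m→19 14:i→12,m→14 15:i→19,m→14 16:i→19,m→12 17:i→16,m→18 18:i→19,m→18 19:i→12,m→12.
'iiii': N↓-sim [26, 19, 13, 6, 1] end={s14} ∉↓L; 4/4 deletions ∈↓L.
'mmim': |S_i|=[26, 23, 16, 6, 2] end={s14,s25} — reject; 4/4 deletions ∈↓L.
'iimmi': run [26, 19, 13, 9, 5, 1] end={s14} — reject; 5/5 deletions ∈↓L.
'iiimmm': |S_i|=[26, 19, 13, 6, 4, 3, 2] end={s14,s25} ∉↓L; 6/6 single-dels accept.
'mmmmii': run [26, 23, 16, 11, 5, 3, 1] end={s14} — reject; 6/6 single-dels accept.
5 minimals (antichain).

A = [iiii, mmim, iimmi, iiimmm, mmmmii].


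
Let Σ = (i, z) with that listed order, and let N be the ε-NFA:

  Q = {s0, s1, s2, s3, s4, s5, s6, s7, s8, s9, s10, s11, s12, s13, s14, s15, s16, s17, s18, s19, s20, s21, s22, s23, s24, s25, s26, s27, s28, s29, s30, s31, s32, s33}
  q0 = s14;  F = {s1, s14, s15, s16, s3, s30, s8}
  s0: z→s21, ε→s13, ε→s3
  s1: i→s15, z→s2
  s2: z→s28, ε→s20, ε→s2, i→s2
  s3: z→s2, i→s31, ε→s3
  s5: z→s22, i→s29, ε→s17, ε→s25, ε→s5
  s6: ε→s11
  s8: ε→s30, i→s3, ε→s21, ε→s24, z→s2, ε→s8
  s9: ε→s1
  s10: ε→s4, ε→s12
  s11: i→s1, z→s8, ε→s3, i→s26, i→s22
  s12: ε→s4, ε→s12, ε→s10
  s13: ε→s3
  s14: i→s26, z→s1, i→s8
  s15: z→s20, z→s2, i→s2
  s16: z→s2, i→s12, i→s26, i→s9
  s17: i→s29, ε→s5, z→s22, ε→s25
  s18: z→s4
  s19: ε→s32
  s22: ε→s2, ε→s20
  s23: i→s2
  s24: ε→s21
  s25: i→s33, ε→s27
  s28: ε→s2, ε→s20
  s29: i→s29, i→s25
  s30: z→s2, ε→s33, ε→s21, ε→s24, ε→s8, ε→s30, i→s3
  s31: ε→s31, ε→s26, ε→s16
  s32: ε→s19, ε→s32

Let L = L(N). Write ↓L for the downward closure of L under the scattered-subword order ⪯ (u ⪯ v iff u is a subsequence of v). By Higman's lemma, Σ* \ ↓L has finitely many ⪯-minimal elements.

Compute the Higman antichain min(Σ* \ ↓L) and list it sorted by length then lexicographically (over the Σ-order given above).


A = [iz, zz, zii, iiiiii].

|Q|=34, |F|=7, |δ|=74 (40 ε).
min D↑ (7 st, q0=0, F={4}): 0:i→1,z→2 1:i→3,z→4 2:i→5,z→4 3:i→6,z→4 4:i→4,z→4 5:i→4,z→4 6:i→2,z→4 (ε-aug+det+¬).
'iz': run [19, 18, 3] end={s2,s20,s28} ∉↓L; 2/2 deletions ∈↓L.
'zz': N↓-sim [19, 5, 3] end={s2,s20,s28} — reject; 2/2 del acc.
'zii': run [19, 5, 4, 3] end={s2,s20,s28} ∉↓L; 3/3 single-dels accept.
'iiiiii': N↓-sim [19, 18, 13, 12, 10, 4, 3] end={s2,s20,s28} ∉↓L; 6/6 del acc.
4 minimals (antichain).


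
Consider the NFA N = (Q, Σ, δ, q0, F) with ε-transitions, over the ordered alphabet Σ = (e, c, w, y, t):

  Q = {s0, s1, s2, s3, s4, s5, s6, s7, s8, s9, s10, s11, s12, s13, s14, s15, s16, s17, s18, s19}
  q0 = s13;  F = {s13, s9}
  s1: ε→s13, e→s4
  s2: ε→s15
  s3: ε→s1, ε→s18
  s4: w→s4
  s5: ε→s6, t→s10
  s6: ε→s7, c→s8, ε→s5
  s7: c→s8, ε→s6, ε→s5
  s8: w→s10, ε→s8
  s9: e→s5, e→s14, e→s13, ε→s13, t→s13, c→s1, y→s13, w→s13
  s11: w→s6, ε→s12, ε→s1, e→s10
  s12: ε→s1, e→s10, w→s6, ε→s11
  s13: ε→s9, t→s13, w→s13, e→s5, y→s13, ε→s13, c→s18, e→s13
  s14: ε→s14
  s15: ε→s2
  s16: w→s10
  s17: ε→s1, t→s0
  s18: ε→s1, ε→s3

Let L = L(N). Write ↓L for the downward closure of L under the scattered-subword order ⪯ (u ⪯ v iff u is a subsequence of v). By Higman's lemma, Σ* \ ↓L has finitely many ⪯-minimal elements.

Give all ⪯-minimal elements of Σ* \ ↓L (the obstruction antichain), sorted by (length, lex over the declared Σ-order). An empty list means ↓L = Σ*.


A = [].

|Q|=20, |F|=2, |δ|=47 (22 ε).
min D↑ (1 st, q0=0, F={}): 0:e→0,c→0,w→0,y→0,t→0 [Hopcroft].
L(D↑) = ∅ ⇒ ↓L = Σ*.


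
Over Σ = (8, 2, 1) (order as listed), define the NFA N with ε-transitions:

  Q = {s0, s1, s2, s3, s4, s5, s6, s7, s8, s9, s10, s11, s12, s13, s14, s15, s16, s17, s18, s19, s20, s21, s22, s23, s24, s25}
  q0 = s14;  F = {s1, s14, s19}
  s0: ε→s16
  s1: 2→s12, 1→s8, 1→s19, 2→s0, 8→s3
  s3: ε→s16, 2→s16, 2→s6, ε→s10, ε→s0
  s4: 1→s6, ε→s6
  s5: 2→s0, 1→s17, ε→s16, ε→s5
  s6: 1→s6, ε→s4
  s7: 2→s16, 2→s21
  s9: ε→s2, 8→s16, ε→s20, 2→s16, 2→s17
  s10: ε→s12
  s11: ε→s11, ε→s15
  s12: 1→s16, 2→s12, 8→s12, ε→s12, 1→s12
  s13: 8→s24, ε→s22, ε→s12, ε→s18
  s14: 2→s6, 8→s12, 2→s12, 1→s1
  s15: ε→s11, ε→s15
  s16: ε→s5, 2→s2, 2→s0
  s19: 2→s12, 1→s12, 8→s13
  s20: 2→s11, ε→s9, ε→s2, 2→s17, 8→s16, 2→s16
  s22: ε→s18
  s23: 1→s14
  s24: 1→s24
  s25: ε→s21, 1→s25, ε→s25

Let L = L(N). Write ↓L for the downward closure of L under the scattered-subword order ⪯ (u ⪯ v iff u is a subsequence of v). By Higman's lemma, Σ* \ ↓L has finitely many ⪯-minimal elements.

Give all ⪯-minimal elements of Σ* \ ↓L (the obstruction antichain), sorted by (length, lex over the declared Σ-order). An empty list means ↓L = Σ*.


|Q|=26, |F|=3, |δ|=62 (25 ε).
min D↑ (4 st, q0=0, F={1}): 0:8→1,2→1,1→2 1:8→1,2→1,1→1 2:8→1,2→1,1→3 3:8→1,2→1,1→1 [Hopcroft].
'8': run [18, 14] end={s0,s10,s12,s13,s16,s17,s18,s2,s22,s24,s3,s4,…} — reject; 1/1 deletions ∈↓L.
'2': |S_i|=[18, 8] end={s0,s12,s16,s17,s2,s4,s5,s6} — reject; 1/1 single-dels accept.
'111': run [18, 17, 14, 9] end={s0,s12,s16,s17,s2,s24,s4,s5,s6} rej; 3/3 del acc.
3 obstructions.

Antichain: [8, 2, 111].


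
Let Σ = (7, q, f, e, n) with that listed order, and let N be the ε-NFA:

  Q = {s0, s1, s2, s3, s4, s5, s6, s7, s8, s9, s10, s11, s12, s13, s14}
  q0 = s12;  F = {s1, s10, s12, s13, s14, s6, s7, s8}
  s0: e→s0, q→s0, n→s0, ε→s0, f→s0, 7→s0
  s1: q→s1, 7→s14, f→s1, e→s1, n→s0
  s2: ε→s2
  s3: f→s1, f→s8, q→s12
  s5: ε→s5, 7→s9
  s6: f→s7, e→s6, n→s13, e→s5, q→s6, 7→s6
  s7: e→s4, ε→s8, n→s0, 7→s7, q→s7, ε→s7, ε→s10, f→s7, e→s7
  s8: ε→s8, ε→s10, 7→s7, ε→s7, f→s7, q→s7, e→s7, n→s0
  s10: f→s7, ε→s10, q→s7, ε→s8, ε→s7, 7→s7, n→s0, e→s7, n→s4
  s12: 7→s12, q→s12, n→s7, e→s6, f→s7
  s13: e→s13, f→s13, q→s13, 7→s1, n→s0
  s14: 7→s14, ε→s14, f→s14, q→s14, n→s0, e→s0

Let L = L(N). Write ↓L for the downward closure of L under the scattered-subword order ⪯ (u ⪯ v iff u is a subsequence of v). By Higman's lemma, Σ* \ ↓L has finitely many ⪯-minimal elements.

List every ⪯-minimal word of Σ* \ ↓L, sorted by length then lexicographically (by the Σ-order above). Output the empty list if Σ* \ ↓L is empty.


min(Σ*\↓L) = [fn, nn, en77e].

|Q|=15, |F|=8, |δ|=65 (13 ε).
min D↑ (7 st, q0=0, F={3}): 0:7→0,q→0,f→1,e→2,n→1 1:7→1,q→1,f→1,e→1,n→3 2:7→2,q→2,f→1,e→2,n→4 3:7→3,q→3,f→3,e→3,n→3 4:7→5,q→4,f→4,e→4,n→3 5:7→6,q→5,f→5,e→5,n→3 6:7→6,q→6,f→6,e→3,n→3.
'fn': run [12, 8, 2] end={s0,s4} — reject; 2/2 del acc.
'nn': N↓-sim [12, 8, 2] end={s0,s4} — reject; 2/2 deletions ∈↓L.
'en77e': N↓-sim [12, 11, 5, 3, 2, 1] end={s0} — reject; 5/5 single-dels accept.
3 minimals (antichain).


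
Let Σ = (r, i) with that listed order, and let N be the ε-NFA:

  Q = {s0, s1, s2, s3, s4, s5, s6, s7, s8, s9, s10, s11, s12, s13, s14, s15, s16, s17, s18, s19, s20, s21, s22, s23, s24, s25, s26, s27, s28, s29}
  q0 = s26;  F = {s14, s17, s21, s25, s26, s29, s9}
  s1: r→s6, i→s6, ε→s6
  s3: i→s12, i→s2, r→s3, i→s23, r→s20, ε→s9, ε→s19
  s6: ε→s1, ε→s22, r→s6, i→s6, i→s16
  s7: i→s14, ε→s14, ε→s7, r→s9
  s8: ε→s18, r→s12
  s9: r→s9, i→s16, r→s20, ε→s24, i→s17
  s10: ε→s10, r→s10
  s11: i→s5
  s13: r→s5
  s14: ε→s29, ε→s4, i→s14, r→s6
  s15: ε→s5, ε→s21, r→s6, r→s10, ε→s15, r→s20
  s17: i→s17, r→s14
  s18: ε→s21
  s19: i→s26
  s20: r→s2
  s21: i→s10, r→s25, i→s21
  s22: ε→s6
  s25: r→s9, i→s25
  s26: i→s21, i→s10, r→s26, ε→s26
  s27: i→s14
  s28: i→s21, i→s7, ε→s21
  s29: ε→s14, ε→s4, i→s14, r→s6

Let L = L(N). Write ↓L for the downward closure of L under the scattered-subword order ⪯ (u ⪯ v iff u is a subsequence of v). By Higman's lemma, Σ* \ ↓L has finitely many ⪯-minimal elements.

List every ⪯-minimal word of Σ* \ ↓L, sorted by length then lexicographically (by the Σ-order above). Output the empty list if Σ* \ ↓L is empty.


Antichain: [irrirr].

|Q|=30, |F|=7, |δ|=63 (21 ε).
min D↑ (7 st, q0=0, F={6}): 0:r→0,i→1 1:r→2,i→1 2:r→3,i→2 3:r→3,i→4 4:r→5,i→4 5:r→6,i→5 6:r→6,i→6.
'irrirr': |S_i|=[16, 15, 14, 13, 8, 7, 4] end={s1,s16,s22,s6} rej; 6/6 deletions ∈↓L.
1 obstructions.


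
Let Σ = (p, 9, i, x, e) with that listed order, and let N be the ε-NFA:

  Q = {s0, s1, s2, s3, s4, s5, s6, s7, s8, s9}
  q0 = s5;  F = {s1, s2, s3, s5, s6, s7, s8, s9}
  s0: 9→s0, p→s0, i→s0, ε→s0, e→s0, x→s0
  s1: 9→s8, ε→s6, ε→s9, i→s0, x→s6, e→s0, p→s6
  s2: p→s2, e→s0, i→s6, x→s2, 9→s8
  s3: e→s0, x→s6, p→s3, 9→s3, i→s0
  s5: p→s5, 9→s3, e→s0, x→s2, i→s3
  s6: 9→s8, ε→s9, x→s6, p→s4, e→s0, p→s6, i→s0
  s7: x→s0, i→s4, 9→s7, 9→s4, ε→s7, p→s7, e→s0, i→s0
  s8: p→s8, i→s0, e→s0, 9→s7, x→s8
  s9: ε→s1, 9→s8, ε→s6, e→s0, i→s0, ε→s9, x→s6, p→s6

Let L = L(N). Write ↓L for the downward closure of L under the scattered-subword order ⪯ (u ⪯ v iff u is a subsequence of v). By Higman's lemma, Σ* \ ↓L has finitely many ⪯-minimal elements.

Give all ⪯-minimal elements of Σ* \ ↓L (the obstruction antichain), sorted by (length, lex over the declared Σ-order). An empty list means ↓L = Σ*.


min(Σ*\↓L) = [e, 9i, ii, x99x].

|Q|=10, |F|=8, |δ|=56 (8 ε).
min D↑ (7 st, q0=0, F={3}): 0:p→0,9→1,i→1,x→2,e→3 1:p→1,9→1,i→3,x→4,e→3 2:p→2,9→5,i→4,x→2,e→3 3:p→3,9→3,i→3,x→3,e→3 4:p→4,9→5,i→3,x→4,e→3 5:p→5,9→6,i→3,x→5,e→3 6:p→6,9→6,i→3,x→3,e→3.
'e': |S_i|=[10, 1] end={s0} ∉↓L; 1/1 single-dels accept.
'9i': N↓-sim [10, 8, 2] end={s0,s4} ∉↓L; 2/2 deletions ∈↓L.
'ii': run [10, 8, 2] end={s0,s4} rej; 2/2 del acc.
'x99x': |S_i|=[10, 8, 4, 3, 1] end={s0} — reject; 4/4 single-dels accept.
4 minimals (antichain).


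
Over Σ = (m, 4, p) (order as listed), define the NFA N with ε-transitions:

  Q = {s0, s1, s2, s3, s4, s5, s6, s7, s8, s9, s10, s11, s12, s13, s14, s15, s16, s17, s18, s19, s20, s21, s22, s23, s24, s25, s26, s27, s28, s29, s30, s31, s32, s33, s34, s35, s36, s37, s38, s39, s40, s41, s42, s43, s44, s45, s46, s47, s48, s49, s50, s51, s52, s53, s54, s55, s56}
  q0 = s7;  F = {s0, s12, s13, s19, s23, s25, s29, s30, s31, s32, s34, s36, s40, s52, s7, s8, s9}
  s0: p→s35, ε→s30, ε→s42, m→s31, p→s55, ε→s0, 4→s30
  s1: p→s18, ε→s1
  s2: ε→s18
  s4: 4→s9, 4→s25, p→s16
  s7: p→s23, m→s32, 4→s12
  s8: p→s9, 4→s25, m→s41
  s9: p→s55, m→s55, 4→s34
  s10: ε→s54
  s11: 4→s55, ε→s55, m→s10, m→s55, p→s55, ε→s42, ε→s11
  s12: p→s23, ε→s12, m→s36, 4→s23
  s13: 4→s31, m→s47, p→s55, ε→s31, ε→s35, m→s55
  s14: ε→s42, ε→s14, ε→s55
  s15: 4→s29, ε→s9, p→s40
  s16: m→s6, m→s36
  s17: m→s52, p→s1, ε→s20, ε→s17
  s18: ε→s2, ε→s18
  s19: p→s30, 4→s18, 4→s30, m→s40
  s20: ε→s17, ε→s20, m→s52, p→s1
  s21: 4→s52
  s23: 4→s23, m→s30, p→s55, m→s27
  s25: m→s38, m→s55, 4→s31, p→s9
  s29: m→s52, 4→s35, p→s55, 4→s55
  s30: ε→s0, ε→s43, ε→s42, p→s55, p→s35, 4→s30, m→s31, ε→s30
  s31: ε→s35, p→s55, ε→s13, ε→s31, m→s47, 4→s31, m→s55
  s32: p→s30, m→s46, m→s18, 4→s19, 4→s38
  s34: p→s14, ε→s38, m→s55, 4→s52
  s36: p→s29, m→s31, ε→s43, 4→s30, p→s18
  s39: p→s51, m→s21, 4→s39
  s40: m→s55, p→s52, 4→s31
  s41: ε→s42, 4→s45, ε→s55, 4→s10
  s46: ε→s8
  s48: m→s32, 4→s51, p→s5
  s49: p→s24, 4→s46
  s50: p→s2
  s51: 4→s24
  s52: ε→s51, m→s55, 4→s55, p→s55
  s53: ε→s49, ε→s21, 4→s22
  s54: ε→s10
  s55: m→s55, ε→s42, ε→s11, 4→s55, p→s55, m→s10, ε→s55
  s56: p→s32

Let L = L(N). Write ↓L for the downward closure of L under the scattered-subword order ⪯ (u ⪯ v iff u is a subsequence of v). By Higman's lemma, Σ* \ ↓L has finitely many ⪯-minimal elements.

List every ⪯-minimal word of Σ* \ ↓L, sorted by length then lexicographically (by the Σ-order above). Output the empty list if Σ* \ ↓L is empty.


min(Σ*\↓L) = [pp, mmm, 44p, 4mmp, 4mp4, mmp444].

|Q|=57, |F|=17, |δ|=138 (41 ε).
min D↑ (16 st, q0=0, F={8}): 0:m→1,4→2,p→3 1:m→4,4→5,p→6 2:m→7,4→3,p→3 3:m→6,4→3,p→8 4:m→8,4→9,p→10 5:m→11,4→6,p→6 6:m→12,4→6,p→8 7:m→12,4→6,p→13 8:m→8,4→8,p→8 9:m→8,4→12,p→10 10:m→8,4→14,p→8 11:m→8,4→12,p→15 12:m→8,4→12,p→8 13:m→15,4→8,p→8 14:m→8,4→15,p→8 15:m→8,4→8,p→8 (ε-aug+det+¬).
'pp': run [35, 24, 7] end={s10,s11,s14,s35,s42,s54,s55} rej; 2/2 del acc.
'mmm': N↓-sim [35, 32, 24, 9] end={s10,s11,s38,s41,s42,s45,s47,s54,s55} rej; 3/3 del acc.
'44p': |S_i|=[35, 30, 22, 7] end={s10,s11,s14,s35,s42,s54,s55} — reject; 3/3 del acc.
'4mmp': N↓-sim [35, 30, 22, 12, 5] end={s10,s11,s42,s54,s55} rej; 4/4 single-dels accept.
'4mp4': |S_i|=[35, 30, 22, 12, 7] end={s10,s11,s24,s35,s42,s54,s55} ∉↓L; 4/4 deletions ∈↓L.
'mmp444': N↓-sim [35, 32, 24, 12, 11, 8, 6] end={s10,s11,s24,s42,s54,s55} — reject; 6/6 single-dels accept.
6 words, ⪯-incomp.


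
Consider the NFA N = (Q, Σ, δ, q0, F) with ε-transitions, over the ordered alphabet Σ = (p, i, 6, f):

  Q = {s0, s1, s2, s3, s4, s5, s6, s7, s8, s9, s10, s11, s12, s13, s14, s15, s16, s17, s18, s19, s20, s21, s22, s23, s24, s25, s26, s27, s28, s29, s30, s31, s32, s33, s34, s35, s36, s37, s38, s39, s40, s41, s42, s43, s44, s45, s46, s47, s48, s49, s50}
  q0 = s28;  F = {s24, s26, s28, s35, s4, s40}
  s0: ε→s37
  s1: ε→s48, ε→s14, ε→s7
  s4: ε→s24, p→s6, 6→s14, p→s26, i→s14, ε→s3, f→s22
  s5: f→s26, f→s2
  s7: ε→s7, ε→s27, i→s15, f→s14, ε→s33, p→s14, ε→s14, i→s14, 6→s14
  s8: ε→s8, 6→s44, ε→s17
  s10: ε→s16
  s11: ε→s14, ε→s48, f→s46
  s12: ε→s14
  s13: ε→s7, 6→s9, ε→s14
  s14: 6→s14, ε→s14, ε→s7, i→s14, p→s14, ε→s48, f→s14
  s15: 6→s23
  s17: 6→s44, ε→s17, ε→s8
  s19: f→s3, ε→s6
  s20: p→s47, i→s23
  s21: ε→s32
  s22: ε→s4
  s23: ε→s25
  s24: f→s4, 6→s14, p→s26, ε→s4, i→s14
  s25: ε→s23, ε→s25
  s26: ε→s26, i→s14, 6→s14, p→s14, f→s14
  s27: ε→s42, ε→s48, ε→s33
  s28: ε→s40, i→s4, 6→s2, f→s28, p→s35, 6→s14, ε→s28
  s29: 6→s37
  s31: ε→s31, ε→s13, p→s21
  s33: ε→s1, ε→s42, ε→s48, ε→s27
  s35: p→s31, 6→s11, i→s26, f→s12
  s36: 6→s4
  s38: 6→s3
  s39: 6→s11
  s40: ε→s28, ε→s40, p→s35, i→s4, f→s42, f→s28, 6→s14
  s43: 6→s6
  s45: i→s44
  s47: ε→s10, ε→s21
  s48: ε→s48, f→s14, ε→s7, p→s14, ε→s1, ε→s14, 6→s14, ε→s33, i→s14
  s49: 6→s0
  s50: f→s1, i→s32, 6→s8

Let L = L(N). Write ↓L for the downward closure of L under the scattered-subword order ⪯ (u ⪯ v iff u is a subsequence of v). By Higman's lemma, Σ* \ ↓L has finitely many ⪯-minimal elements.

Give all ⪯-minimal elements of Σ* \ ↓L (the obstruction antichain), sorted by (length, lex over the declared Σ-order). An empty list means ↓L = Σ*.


A = [6, pp, pf, ii].

|Q|=51, |F|=6, |δ|=112 (51 ε).
min D↑ (5 st, q0=0, F={3}): 0:p→1,i→2,6→3,f→0 1:p→3,i→4,6→3,f→3 2:p→4,i→3,6→3,f→2 3:p→3,i→3,6→3,f→3 4:p→3,i→3,6→3,f→3 [Hopcroft].
'6': N↓-sim [28, 14] end={s1,s11,s14,s15,s2,s23,s25,s27,s33,s42,s46,s48,…} — reject; 1/1 deletions ∈↓L.
'pp': run [28, 21, 15] end={s1,s13,s14,s15,s21,s23,s25,s27,s31,s32,s33,s42,…} — reject; 2/2 deletions ∈↓L.
'pf': |S_i|=[28, 21, 12] end={s1,s12,s14,s15,s23,s25,s27,s33,s42,s46,s48,s7} — reject; 2/2 del acc.
'ii': |S_i|=[28, 16, 10] end={s1,s14,s15,s23,s25,s27,s33,s42,s48,s7} rej; 2/2 single-dels accept.
4 minimals (antichain).


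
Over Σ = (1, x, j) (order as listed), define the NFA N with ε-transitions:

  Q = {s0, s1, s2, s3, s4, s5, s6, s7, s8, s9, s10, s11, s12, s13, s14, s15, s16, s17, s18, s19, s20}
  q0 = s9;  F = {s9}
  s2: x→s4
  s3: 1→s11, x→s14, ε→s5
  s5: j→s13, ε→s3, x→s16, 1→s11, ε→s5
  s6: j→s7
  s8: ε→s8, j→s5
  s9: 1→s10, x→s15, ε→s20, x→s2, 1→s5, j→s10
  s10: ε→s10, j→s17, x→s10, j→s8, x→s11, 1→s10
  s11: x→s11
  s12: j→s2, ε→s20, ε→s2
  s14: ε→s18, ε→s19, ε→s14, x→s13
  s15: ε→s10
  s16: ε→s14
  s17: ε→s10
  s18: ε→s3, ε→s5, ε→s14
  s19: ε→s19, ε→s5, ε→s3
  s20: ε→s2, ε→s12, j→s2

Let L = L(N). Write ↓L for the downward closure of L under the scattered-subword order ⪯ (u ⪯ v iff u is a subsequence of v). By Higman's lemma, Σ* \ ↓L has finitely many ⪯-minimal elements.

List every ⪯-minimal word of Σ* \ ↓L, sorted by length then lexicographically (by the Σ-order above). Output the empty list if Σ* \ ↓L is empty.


A = [1, x, j].

|Q|=21, |F|=1, |δ|=44 (22 ε).
min D↑ (2 st, q0=0, F={1}): 0:1→1,x→1,j→1 1:1→1,x→1,j→1 (ε-aug+det+¬).
'1': |S_i|=[17, 11] end={s10,s11,s13,s14,s16,s17,s18,s19,s3,s5,s8} — reject; 1/1 del acc.
'x': run [17, 14] end={s10,s11,s13,s14,s15,s16,s17,s18,s19,s2,s3,s4,…} — reject; 1/1 del acc.
'j': N↓-sim [17, 13] end={s10,s11,s13,s14,s16,s17,s18,s19,s2,s3,s4,s5,…} rej; 1/1 del acc.
3 obstructions.


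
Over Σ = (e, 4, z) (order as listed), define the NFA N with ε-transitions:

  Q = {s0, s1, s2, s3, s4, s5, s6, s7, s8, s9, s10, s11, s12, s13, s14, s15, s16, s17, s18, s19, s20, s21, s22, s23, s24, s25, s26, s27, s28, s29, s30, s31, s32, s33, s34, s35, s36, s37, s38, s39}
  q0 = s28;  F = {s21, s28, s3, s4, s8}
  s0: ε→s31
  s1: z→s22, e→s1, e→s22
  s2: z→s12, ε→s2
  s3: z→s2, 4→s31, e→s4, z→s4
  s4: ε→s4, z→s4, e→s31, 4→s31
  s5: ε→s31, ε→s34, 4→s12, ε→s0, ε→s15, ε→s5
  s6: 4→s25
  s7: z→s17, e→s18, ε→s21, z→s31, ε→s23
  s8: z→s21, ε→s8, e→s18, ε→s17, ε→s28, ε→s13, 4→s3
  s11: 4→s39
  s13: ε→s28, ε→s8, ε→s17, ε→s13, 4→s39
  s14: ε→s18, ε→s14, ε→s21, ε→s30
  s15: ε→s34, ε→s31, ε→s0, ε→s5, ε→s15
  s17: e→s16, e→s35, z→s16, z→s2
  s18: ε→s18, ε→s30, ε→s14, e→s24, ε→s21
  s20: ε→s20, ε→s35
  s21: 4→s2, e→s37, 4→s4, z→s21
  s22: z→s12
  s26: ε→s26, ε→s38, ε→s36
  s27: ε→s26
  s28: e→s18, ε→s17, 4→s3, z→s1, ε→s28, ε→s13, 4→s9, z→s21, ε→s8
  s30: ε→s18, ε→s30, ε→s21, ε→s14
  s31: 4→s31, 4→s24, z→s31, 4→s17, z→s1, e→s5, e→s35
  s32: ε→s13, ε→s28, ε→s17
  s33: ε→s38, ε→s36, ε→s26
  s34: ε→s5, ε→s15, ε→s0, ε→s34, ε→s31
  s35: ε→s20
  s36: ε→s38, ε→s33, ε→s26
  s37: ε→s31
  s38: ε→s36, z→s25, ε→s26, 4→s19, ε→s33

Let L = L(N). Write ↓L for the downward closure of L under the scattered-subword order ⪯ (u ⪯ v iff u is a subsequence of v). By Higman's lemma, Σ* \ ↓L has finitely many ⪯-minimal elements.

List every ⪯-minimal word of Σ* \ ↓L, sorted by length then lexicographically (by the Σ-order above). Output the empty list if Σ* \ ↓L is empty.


|Q|=40, |F|=5, |δ|=109 (64 ε).
min D↑ (5 st, q0=0, F={3}): 0:e→1,4→2,z→1 1:e→3,4→4,z→1 2:e→4,4→3,z→4 3:e→3,4→3,z→3 4:e→3,4→3,z→4 [Hopcroft].
'ee': |S_i|=[26, 20, 15] end={s0,s1,s12,s15,s16,s17,s2,s20,s22,s24,s31,s34,…} — reject; 2/2 deletions ∈↓L.
'44': run [26, 18, 14] end={s0,s1,s12,s15,s16,s17,s2,s20,s22,s24,s31,s34,…} ∉↓L; 2/2 deletions ∈↓L.
'ze': N↓-sim [26, 17, 15] end={s0,s1,s12,s15,s16,s17,s2,s20,s22,s24,s31,s34,…} rej; 2/2 single-dels accept.
3 words, ⪯-incomp.

Antichain: [ee, 44, ze].


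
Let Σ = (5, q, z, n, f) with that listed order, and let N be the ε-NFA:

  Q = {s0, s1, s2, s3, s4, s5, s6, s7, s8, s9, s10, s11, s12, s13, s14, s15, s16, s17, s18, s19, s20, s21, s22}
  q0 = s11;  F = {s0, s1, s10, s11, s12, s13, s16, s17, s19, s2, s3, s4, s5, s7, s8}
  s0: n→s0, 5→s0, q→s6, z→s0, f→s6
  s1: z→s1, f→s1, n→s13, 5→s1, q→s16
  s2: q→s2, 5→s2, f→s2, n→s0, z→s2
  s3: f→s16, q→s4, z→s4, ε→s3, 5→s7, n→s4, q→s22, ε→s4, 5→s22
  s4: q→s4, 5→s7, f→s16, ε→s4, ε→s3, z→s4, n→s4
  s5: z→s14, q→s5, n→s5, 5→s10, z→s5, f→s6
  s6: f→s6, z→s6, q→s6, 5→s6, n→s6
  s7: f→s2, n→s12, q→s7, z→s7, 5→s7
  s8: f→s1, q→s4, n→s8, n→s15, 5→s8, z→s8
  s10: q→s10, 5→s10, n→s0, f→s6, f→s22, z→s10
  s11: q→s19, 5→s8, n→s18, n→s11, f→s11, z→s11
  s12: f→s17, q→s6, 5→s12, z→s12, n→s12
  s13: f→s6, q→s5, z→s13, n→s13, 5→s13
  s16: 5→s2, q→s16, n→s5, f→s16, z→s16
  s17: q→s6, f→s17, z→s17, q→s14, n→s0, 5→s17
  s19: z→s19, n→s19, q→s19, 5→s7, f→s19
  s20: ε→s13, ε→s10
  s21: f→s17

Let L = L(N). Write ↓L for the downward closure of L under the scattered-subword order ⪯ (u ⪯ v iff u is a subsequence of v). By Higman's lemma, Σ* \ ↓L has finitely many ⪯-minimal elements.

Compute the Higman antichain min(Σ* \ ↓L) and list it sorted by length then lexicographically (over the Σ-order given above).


A = [5fnf, q5nq].

|Q|=23, |F|=15, |δ|=94 (6 ε).
min D↑ (15 st, q0=0, F={11}): 0:5→1,q→2,z→0,n→0,f→0 1:5→1,q→3,z→1,n→1,f→4 2:5→5,q→2,z→2,n→2,f→2 3:5→5,q→3,z→3,n→3,f→6 4:5→4,q→6,z→4,n→7,f→4 5:5→5,q→5,z→5,n→8,f→9 6:5→9,q→6,z→6,n→10,f→6 7:5→7,q→10,z→7,n→7,f→11 8:5→8,q→11,z→8,n→8,f→12 9:5→9,q→9,z→9,n→13,f→9 10:5→14,q→10,z→10,n→10,f→11 11:5→11,q→11,z→11,n→11,f→11 12:5→12,q→11,z→12,n→13,f→12 13:5→13,q→11,z→13,n→13,f→11 14:5→14,q→14,z→14,n→13,f→11 [Hopcroft].
'5fnf': |S_i|=[20, 17, 11, 7, 2] end={s22,s6} ∉↓L; 4/4 single-dels accept.
'q5nq': run [20, 14, 9, 5, 2] end={s14,s6} rej; 4/4 deletions ∈↓L.
2 obstructions.


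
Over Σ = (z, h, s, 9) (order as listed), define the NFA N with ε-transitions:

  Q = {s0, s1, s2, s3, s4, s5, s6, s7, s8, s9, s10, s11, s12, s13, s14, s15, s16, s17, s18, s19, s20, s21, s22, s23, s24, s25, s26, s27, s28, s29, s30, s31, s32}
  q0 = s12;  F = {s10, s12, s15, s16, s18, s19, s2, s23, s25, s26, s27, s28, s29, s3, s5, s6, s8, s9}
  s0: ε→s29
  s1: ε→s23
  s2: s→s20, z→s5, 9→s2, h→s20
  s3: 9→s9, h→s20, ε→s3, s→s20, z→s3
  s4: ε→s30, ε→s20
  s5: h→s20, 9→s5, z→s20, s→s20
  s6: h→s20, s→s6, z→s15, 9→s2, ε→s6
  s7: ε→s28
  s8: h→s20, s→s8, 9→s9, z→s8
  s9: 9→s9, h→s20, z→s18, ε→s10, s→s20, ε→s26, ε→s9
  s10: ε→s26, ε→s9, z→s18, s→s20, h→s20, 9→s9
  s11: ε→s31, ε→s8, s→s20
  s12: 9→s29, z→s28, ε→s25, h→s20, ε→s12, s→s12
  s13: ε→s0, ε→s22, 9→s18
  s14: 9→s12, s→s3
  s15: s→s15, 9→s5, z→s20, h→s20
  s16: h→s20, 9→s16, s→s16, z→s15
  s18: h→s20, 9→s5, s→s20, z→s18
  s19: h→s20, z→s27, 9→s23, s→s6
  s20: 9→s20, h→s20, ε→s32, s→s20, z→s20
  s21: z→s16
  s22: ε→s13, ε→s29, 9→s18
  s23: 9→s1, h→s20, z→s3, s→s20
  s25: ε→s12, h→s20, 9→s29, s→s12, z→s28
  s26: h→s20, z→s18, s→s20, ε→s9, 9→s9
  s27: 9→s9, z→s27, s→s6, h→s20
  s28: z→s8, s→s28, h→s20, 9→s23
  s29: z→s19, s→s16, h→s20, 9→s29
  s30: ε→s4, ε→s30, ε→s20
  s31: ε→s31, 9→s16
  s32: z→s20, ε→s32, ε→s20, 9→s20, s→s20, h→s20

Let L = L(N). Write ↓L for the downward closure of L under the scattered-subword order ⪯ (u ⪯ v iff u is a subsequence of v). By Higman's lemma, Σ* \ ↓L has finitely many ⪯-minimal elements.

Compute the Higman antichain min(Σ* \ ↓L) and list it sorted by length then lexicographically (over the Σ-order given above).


min(Σ*\↓L) = [h, z9s, 9szz, zz9z9z].

|Q|=33, |F|=18, |δ|=116 (29 ε).
min D↑ (16 st, q0=0, F={2}): 0:z→1,h→2,s→0,9→3 1:z→4,h→2,s→1,9→5 2:z→2,h→2,s→2,9→2 3:z→6,h→2,s→7,9→3 4:z→4,h→2,s→4,9→8 5:z→9,h→2,s→2,9→5 6:z→10,h→2,s→11,9→5 7:z→12,h→2,s→7,9→7 8:z→13,h→2,s→2,9→8 9:z→9,h→2,s→2,9→8 10:z→10,h→2,s→11,9→8 11:z→12,h→2,s→11,9→14 12:z→2,h→2,s→12,9→15 13:z→13,h→2,s→2,9→15 14:z→15,h→2,s→2,9→14 15:z→2,h→2,s→2,9→15 (ε-aug+det+¬).
'h': run [21, 2] end={s20,s32} — reject; 1/1 deletions ∈↓L.
'z9s': N↓-sim [21, 17, 11, 2] end={s20,s32} ∉↓L; 3/3 single-dels accept.
'9szz': run [21, 17, 7, 4, 2] end={s20,s32} — reject; 4/4 deletions ∈↓L.
'zz9z9z': N↓-sim [21, 17, 13, 8, 4, 3, 2] end={s20,s32} ∉↓L; 6/6 deletions ∈↓L.
4 words, ⪯-incomp.


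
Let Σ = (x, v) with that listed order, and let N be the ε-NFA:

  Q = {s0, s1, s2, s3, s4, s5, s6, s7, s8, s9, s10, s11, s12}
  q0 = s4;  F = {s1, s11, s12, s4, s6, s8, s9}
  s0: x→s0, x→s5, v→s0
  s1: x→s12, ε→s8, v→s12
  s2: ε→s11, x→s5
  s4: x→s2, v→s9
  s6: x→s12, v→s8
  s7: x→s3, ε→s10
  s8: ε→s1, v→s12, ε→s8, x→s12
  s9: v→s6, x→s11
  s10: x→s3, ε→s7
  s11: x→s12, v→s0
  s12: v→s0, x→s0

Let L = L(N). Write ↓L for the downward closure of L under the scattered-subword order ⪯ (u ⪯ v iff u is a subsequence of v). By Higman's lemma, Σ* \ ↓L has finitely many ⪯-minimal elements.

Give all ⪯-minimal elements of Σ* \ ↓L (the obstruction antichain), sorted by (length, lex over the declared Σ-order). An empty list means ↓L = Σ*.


|Q|=13, |F|=7, |δ|=26 (6 ε).
min D↑ (7 st, q0=0, F={4}): 0:x→1,v→2 1:x→3,v→4 2:x→1,v→5 3:x→4,v→4 4:x→4,v→4 5:x→3,v→6 6:x→3,v→3.
'xv': run [10, 5, 2] end={s0,s5} — reject; 2/2 deletions ∈↓L.
'xxx': N↓-sim [10, 5, 3, 2] end={s0,s5} rej; 3/3 del acc.
'vvxx': run [10, 8, 6, 3, 2] end={s0,s5} ∉↓L; 4/4 deletions ∈↓L.
'vvvvx': N↓-sim [10, 8, 6, 5, 3, 2] end={s0,s5} rej; 5/5 del acc.
'vvvvv': |S_i|=[10, 8, 6, 5, 3, 2] end={s0,s5} — reject; 5/5 del acc.
5 minimals (antichain).

min(Σ*\↓L) = [xv, xxx, vvxx, vvvvx, vvvvv].


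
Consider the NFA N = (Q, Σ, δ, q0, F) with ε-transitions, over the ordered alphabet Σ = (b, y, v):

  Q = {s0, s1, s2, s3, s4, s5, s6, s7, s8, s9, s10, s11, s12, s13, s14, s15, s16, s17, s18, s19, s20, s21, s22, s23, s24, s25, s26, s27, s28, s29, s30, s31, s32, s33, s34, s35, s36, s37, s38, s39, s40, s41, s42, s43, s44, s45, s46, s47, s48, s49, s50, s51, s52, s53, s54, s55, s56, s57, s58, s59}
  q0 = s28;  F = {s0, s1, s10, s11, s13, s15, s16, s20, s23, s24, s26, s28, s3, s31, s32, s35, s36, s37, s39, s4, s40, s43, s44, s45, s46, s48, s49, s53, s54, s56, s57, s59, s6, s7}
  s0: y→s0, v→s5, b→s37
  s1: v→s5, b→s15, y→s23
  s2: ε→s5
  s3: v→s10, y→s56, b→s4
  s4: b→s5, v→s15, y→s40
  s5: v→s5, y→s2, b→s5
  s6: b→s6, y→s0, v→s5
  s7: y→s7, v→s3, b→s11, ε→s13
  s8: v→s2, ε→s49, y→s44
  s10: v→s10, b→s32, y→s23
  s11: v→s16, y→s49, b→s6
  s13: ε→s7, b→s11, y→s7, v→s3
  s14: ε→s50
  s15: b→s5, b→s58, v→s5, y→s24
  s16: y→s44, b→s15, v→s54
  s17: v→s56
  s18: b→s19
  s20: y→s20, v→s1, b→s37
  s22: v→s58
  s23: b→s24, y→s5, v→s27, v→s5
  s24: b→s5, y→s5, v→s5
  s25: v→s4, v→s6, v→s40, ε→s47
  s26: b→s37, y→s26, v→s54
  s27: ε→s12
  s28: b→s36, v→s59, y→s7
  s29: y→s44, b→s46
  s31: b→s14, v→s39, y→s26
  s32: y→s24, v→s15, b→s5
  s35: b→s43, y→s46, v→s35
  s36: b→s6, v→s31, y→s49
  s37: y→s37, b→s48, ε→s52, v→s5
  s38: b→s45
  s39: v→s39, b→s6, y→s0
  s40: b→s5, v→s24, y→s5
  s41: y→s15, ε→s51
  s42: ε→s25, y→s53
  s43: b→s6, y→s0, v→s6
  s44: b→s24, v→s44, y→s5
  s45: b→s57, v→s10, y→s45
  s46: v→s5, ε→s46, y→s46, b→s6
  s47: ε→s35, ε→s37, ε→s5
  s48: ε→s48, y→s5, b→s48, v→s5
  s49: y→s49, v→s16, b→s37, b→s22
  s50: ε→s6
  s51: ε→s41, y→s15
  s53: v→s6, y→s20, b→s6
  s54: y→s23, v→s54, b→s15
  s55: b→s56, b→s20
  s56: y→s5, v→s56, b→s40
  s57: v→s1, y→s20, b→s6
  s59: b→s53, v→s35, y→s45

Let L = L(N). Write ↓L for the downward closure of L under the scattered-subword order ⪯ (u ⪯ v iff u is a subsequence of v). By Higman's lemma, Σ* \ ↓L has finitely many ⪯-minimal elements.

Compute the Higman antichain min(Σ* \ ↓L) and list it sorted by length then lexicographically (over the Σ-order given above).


min(Σ*\↓L) = [bbv, yvbb, yvyy, vbvv, vvyv, bybby].

|Q|=60, |F|=34, |δ|=141 (17 ε).
min D↑ (34 st, q0=0, F={13}): 0:b→1,y→2,v→3 1:b→4,y→5,v→6 2:b→7,y→2,v→8 3:b→9,y→10,v→11 4:b→4,y→12,v→13 5:b→14,y→5,v→15 6:b→4,y→16,v→17 7:b→4,y→5,v→15 8:b→18,y→19,v→20 9:b→4,y→21,v→4 10:b→22,y→10,v→20 11:b→23,y→24,v→11 12:b→14,y→12,v→13 13:b→13,y→13,v→13 14:b→25,y→14,v→13 15:b→26,y→27,v→28 16:b→14,y→16,v→28 17:b→4,y→12,v→17 18:b→13,y→29,v→26 19:b→29,y→13,v→19 20:b→30,y→31,v→20 21:b→14,y→21,v→32 22:b→4,y→21,v→32 23:b→4,y→12,v→4 24:b→4,y→24,v→13 25:b→25,y→13,v→13 26:b→13,y→33,v→13 27:b→33,y→13,v→27 28:b→26,y→31,v→28 29:b→13,y→13,v→33 30:b→13,y→33,v→26 31:b→33,y→13,v→13 32:b→26,y→31,v→13 33:b→13,y→13,v→13 (ε-aug+det+¬).
'bbv': N↓-sim [43, 33, 13, 3] end={s2,s5,s58} — reject; 3/3 del acc.
'yvbb': run [43, 33, 18, 8, 3] end={s2,s5,s58} ∉↓L; 4/4 deletions ∈↓L.
'yvyy': N↓-sim [43, 33, 18, 9, 2] end={s2,s5} ∉↓L; 4/4 single-dels accept.
'vbvv': |S_i|=[43, 36, 23, 14, 4] end={s12,s2,s27,s5} rej; 4/4 single-dels accept.
'vvyv': N↓-sim [43, 36, 24, 12, 4] end={s12,s2,s27,s5} rej; 4/4 single-dels accept.
'bybby': N↓-sim [43, 33, 21, 9, 4, 2] end={s2,s5} — reject; 5/5 deletions ∈↓L.
6 obstructions.
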